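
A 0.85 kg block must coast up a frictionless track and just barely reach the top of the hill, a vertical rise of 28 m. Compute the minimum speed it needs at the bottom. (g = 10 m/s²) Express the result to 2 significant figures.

v = 24 m/s

At the top it is momentarily at rest, so all KE converts to PE: ½mv² = mgh
v = √(2gh) = √(2 × 10 × 28) = 23.66 m/s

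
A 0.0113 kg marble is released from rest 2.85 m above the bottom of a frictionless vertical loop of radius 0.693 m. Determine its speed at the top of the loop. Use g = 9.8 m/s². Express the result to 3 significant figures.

v = 5.36 m/s

Energy conservation: mgh = ½mv_top² + mg(2r)
v_top² = 2g(h − 2r) = 2(9.8)(2.85 − 1.386) = 28.69
v_top = 5.357 m/s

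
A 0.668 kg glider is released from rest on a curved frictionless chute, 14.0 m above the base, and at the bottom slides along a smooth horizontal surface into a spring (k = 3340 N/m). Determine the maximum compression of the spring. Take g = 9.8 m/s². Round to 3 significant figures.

At max compression the glider is momentarily at rest: mgh = ½kx²
x = √(2mgh/k) = √(2 × 0.668 × 9.8 × 14.0 / 3340) = 0.2343 m

x = 0.234 m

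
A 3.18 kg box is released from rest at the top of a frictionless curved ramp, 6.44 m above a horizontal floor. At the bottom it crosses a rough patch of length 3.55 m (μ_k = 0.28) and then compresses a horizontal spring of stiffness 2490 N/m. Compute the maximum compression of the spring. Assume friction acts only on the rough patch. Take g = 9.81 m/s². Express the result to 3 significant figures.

Initial energy: E₁ = mgh = (3.18)(9.81)(6.44) = 200.90 J
Friction removes W_f = μ_k mg d = (0.28)(3.18)(9.81)(3.55) = 31.01 J
Energy reaching the spring: E = 200.90 − 31.01 = 169.89 J
At max compression ½kx² = E ⇒ x = √(2E/k) = √(2 × 169.89/2490) = 0.3694 m

x = 0.369 m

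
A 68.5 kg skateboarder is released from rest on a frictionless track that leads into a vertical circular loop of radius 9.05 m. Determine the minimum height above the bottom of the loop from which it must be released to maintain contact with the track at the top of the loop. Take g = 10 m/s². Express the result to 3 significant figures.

At the top, for minimum speed gravity alone supplies the centripetal force: mg = mv_top²/r ⇒ v_top² = gr = 90.50 m²/s²
Energy conservation from release height h to the top (height 2r): mgh = ½mv_top² + mg(2r)
h = v_top²/(2g) + 2r = r/2 + 2r = 5r/2 = 22.62 m

h = 22.6 m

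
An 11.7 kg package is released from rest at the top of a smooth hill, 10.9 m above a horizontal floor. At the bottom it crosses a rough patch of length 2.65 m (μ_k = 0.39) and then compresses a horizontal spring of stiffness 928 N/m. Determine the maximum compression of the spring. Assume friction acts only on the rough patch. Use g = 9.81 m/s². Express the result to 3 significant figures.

Initial energy: E₁ = mgh = (11.7)(9.81)(10.9) = 1251.1 J
Friction removes W_f = μ_k mg d = (0.39)(11.7)(9.81)(2.65) = 118.6 J
Energy reaching the spring: E = 1251.1 − 118.6 = 1132.4 J
At max compression ½kx² = E ⇒ x = √(2E/k) = √(2 × 1132.4/928) = 1.562 m

x = 1.56 m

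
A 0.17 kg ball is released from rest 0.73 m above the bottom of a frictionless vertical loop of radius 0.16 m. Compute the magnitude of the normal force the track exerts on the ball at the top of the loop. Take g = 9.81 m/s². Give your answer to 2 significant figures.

Energy from release to top (height 2r): mgh = ½mv_top² + mg(2r)
v_top² = 2g(h − 2r) = 2(9.81)(0.73 − 0.3200) = 8.0442 m²/s²
At the top, both N and weight point toward the centre: N + mg = mv_top²/r
N = m(v_top²/r − g) = 0.17(8.0442/0.16 − 9.81) = 6.879 N

N = 6.9 N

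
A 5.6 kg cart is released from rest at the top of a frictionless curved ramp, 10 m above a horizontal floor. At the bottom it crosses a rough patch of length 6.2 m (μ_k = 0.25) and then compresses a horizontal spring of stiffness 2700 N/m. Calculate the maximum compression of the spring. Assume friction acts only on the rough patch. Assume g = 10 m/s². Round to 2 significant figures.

Initial energy: E₁ = mgh = (5.6)(10)(10) = 560.00 J
Friction removes W_f = μ_k mg d = (0.25)(5.6)(10)(6.2) = 86.80 J
Energy reaching the spring: E = 560.00 − 86.80 = 473.20 J
At max compression ½kx² = E ⇒ x = √(2E/k) = √(2 × 473.20/2700) = 0.5920 m

x = 0.59 m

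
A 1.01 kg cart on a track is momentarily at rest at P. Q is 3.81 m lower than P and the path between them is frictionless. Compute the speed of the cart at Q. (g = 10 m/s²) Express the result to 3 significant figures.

Mechanical energy is conserved (no friction): mgh = ½mv²
v = √(2gh) = √(2 × 10 × 3.81) = √76.200 = 8.729 m/s

v = 8.73 m/s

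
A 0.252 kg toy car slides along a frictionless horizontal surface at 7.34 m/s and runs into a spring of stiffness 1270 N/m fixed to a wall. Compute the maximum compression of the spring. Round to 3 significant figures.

x = 0.103 m

Conservation of energy between contact and max compression: ½mv² = ½kx²
x = v√(m/k) = 7.34 × √(0.252/1270) = 0.1034 m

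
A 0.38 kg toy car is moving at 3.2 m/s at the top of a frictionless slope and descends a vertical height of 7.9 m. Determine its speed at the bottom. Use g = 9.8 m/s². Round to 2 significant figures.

Equating total energy at the two states: ½mv₀² + mgh = ½mv²
v² = v₀² + 2gh = (3.2)² + 2(9.8)(7.9) = 165.08
v = √165.08 = 12.85 m/s

v = 13 m/s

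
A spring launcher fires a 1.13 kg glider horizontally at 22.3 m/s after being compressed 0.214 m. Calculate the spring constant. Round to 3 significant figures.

k = 12300 N/m

Spring PE at full compression equals KE at release: ½kx² = ½mv²
k = mv²/x² = (1.13)(22.3)²/(0.214)² = 12270 N/m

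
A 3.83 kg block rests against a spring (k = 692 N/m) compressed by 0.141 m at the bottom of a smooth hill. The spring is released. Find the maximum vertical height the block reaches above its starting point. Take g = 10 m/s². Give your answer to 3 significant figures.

All spring PE becomes gravitational PE at the highest point: ½kx² = mgh
h = kx²/(2mg) = (692)(0.141)²/(2 × 3.83 × 10) = 0.1796 m

h = 0.180 m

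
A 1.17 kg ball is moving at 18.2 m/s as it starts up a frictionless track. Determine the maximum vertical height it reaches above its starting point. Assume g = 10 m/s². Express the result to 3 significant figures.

By energy conservation, ½mv² = mgh
h = v²/(2g) = 18.2²/(2 × 10) = 16.56 m

h = 16.6 m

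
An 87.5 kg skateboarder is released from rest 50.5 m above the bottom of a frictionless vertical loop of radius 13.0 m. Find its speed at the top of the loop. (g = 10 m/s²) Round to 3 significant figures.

Energy conservation: mgh = ½mv_top² + mg(2r)
v_top² = 2g(h − 2r) = 2(10)(50.5 − 26.00) = 490.0
v_top = 22.14 m/s

v = 22.1 m/s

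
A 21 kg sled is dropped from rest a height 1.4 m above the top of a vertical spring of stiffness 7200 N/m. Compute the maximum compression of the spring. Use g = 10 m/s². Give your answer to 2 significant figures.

Take the reference level at the top of the uncompressed spring. At max compression the sled has fallen H + x and is momentarily at rest:
mg(H + x) = ½kx²
½(7200)x² − (21)(10)x − (21)(10)(1.4) = 0
3600x² − 210.0x − 294.0 = 0
x = [210.0 + √(44100 + 4.2336e+06)]/(2 × 3600) = 0.3164 m

x = 0.32 m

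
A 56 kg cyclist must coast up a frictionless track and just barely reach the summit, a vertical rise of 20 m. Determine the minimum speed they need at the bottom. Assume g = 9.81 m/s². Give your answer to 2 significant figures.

v = 20 m/s

At the top they are momentarily at rest, so all KE converts to PE: ½mv² = mgh
v = √(2gh) = √(2 × 9.81 × 20) = 19.81 m/s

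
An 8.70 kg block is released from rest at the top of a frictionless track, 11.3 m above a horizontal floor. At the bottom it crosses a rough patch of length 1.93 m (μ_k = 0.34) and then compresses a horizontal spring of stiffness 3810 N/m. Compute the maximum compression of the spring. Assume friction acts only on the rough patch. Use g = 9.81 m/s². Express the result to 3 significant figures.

x = 0.691 m

Initial energy: E₁ = mgh = (8.70)(9.81)(11.3) = 964.42 J
Friction removes W_f = μ_k mg d = (0.34)(8.70)(9.81)(1.93) = 56.00 J
Energy reaching the spring: E = 964.42 − 56.00 = 908.42 J
At max compression ½kx² = E ⇒ x = √(2E/k) = √(2 × 908.42/3810) = 0.6905 m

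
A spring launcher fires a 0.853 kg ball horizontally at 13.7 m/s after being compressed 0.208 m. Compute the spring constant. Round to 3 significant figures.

½kx² = ½mv²
k = mv²/x² = (0.853)(13.7)²/(0.208)² = 3701 N/m

k = 3700 N/m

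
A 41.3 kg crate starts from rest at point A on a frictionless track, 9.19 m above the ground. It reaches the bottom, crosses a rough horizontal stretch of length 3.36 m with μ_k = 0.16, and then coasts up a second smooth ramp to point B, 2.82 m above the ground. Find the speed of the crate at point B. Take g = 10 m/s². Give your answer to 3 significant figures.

Energy at A: mgh₁ = (41.3)(10)(9.19) = 3795.5 J
Friction loss: W_f = μ_k mg d = 222.0 J
At B: ½mv² + mgh₂ = mgh₁ − W_f
½mv² = 3795.5 − 222.0 − 1164.7 = 2408.8 J
v = √(2 × 2408.8/41.3) = 10.80 m/s

v = 10.8 m/s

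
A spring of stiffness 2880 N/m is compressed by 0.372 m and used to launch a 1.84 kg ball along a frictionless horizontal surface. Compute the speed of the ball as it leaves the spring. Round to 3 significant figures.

Conservation of energy: ½kx² = ½mv²
v = x√(k/m) = 0.372 × √(2880/1.84) = 14.72 m/s

v = 14.7 m/s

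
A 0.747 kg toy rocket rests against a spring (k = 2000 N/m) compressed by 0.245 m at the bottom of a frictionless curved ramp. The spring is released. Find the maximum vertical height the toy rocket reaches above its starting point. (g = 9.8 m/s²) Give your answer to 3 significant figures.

Energy conservation from release to the highest point: ½kx² = mgh
h = kx²/(2mg) = (2000)(0.245)²/(2 × 0.747 × 9.8) = 8.199 m

h = 8.20 m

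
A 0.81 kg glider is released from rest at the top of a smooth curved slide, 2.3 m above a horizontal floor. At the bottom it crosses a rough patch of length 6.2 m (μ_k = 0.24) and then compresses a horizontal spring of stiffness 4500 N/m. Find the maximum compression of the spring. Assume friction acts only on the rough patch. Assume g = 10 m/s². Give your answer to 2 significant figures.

Initial energy: E₁ = mgh = (0.81)(10)(2.3) = 18.630 J
Friction removes W_f = μ_k mg d = (0.24)(0.81)(10)(6.2) = 12.05 J
Energy reaching the spring: E = 18.630 − 12.05 = 6.5772 J
At max compression ½kx² = E ⇒ x = √(2E/k) = √(2 × 6.5772/4500) = 0.05407 m

x = 0.054 m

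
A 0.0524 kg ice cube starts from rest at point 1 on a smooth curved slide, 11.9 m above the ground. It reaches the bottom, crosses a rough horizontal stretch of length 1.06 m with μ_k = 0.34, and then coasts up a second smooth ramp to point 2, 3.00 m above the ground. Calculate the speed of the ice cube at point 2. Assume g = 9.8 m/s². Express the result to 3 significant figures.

Energy at 1: mgh₁ = (0.0524)(9.8)(11.9) = 6.1109 J
Friction loss: W_f = μ_k mg d = 0.1851 J
At 2: ½mv² + mgh₂ = mgh₁ − W_f
½mv² = 6.1109 − 0.1851 − 1.5406 = 4.3853 J
v = √(2 × 4.3853/0.0524) = 12.94 m/s

v = 12.9 m/s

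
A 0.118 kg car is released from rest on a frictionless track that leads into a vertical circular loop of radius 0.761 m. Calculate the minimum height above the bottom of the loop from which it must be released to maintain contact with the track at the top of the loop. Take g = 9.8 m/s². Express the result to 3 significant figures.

h = 1.90 m

At the top, for minimum speed gravity alone supplies the centripetal force: mg = mv_top²/r ⇒ v_top² = gr = 7.458 m²/s²
Energy conservation from release height h to the top (height 2r): mgh = ½mv_top² + mg(2r)
h = v_top²/(2g) + 2r = r/2 + 2r = 5r/2 = 1.903 m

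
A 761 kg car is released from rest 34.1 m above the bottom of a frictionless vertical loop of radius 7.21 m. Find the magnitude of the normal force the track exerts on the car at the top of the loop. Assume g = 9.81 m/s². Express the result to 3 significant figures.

Energy from release to top (height 2r): mgh = ½mv_top² + mg(2r)
v_top² = 2g(h − 2r) = 2(9.81)(34.1 − 14.42) = 386.12 m²/s²
At the top, both N and weight point toward the centre: N + mg = mv_top²/r
N = m(v_top²/r − g) = 761(386.12/7.21 − 9.81) = 33289 N

N = 33300 N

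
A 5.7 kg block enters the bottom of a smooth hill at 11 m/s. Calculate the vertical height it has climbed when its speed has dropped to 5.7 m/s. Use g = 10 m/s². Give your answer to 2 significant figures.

Energy balance between the two points: ½mv₁² = ½mv₂² + mgh
h = (v₁² − v₂²)/(2g) = (11² − 5.7²)/(2 × 10) = 4.425 m

h = 4.4 m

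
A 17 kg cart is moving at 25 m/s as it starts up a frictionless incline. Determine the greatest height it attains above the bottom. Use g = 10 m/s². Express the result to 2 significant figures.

Setting KE at the bottom equal to PE gained: ½mv² = mgh
h = v²/(2g) = 25²/(2 × 10) = 31.25 m

h = 31 m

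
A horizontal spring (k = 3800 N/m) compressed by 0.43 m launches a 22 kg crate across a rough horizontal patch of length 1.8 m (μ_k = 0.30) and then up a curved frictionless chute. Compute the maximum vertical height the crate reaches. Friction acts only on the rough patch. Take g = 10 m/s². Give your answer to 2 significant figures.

h = 1.1 m

Spring energy: E₀ = ½kx² = ½(3800)(0.43)² = 351.31 J
Friction: W_f = μ_k mg d = (0.30)(22)(10)(1.8) = 118.8 J
Energy at base of ramp: E = 351.31 − 118.8 = 232.51 J
At max height all remaining energy is PE: mgh = E ⇒ h = E/(mg) = 232.51/(22 × 10) = 1.057 m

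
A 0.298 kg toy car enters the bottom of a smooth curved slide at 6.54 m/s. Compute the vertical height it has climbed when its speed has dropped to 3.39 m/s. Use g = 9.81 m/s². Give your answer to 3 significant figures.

Energy balance between the two points: ½mv₁² = ½mv₂² + mgh
h = (v₁² − v₂²)/(2g) = (6.54² − 3.39²)/(2 × 9.81) = 1.594 m

h = 1.59 m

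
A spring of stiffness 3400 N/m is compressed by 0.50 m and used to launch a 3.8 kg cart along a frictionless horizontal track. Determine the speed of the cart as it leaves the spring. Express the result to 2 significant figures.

v = 15 m/s

Conservation of energy: ½kx² = ½mv²
v = x√(k/m) = 0.50 × √(3400/3.8) = 14.96 m/s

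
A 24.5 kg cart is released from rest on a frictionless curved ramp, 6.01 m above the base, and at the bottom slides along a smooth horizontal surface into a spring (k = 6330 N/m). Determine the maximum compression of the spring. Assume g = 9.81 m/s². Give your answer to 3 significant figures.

x = 0.676 m

At max compression the cart is momentarily at rest: mgh = ½kx²
x = √(2mgh/k) = √(2 × 24.5 × 9.81 × 6.01 / 6330) = 0.6756 m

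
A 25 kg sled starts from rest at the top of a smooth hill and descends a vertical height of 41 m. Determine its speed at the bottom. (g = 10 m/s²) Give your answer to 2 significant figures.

Energy conservation between the two points: mgh = ½mv²
v = √(2gh) = √(2 × 10 × 41) = √820.00 = 28.64 m/s

v = 29 m/s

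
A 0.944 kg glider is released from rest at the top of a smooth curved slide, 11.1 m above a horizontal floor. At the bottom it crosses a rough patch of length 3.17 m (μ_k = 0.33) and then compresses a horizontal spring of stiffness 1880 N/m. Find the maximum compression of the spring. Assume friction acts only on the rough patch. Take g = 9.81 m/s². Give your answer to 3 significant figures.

Initial energy: E₁ = mgh = (0.944)(9.81)(11.1) = 102.79 J
Friction removes W_f = μ_k mg d = (0.33)(0.944)(9.81)(3.17) = 9.688 J
Energy reaching the spring: E = 102.79 − 9.688 = 93.106 J
At max compression ½kx² = E ⇒ x = √(2E/k) = √(2 × 93.106/1880) = 0.3147 m

x = 0.315 m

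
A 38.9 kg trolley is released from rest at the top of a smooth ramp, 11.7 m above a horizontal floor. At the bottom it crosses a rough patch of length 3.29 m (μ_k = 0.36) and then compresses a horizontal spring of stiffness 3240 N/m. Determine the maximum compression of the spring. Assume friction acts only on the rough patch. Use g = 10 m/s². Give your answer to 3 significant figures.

Initial energy: E₁ = mgh = (38.9)(10)(11.7) = 4551.3 J
Friction removes W_f = μ_k mg d = (0.36)(38.9)(10)(3.29) = 460.7 J
Energy reaching the spring: E = 4551.3 − 460.7 = 4090.6 J
At max compression ½kx² = E ⇒ x = √(2E/k) = √(2 × 4090.6/3240) = 1.589 m

x = 1.59 m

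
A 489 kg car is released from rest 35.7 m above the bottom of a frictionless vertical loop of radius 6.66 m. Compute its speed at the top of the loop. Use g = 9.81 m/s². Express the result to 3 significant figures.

v = 21.0 m/s

Energy conservation: mgh = ½mv_top² + mg(2r)
v_top² = 2g(h − 2r) = 2(9.81)(35.7 − 13.32) = 439.1
v_top = 20.95 m/s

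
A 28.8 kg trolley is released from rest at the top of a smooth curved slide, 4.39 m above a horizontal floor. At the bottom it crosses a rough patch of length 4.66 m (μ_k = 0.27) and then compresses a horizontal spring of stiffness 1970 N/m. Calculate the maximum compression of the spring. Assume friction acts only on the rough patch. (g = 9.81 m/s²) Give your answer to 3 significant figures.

x = 0.948 m

Initial energy: E₁ = mgh = (28.8)(9.81)(4.39) = 1240.3 J
Friction removes W_f = μ_k mg d = (0.27)(28.8)(9.81)(4.66) = 355.5 J
Energy reaching the spring: E = 1240.3 − 355.5 = 884.82 J
At max compression ½kx² = E ⇒ x = √(2E/k) = √(2 × 884.82/1970) = 0.9478 m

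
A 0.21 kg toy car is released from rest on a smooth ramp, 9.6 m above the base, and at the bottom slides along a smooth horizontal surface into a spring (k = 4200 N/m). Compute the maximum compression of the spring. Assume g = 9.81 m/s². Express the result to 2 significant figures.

Energy conservation (no friction) from release to max compression: mgh = ½kx²
x = √(2mgh/k) = √(2 × 0.21 × 9.81 × 9.6 / 4200) = 0.09704 m

x = 0.097 m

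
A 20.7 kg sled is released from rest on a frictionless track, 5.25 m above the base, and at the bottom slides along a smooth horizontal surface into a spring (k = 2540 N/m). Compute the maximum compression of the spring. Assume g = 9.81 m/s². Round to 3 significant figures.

Energy conservation (no friction) from release to max compression: mgh = ½kx²
x = √(2mgh/k) = √(2 × 20.7 × 9.81 × 5.25 / 2540) = 0.9162 m

x = 0.916 m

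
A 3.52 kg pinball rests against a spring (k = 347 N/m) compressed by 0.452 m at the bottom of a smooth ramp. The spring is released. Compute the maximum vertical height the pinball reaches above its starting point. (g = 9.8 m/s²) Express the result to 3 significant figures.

h = 1.03 m

At maximum height the pinball is at rest, so ½kx² = mgh
h = kx²/(2mg) = (347)(0.452)²/(2 × 3.52 × 9.8) = 1.028 m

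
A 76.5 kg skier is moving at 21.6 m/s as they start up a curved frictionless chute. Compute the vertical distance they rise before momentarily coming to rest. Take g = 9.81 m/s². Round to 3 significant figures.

h = 23.8 m

Setting KE at the bottom equal to PE gained: ½mv² = mgh
h = v²/(2g) = 21.6²/(2 × 9.81) = 23.78 m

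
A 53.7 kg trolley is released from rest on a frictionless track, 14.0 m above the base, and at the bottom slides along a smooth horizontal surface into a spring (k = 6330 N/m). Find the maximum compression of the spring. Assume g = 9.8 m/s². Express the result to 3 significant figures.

At max compression the trolley is momentarily at rest: mgh = ½kx²
x = √(2mgh/k) = √(2 × 53.7 × 9.8 × 14.0 / 6330) = 1.526 m

x = 1.53 m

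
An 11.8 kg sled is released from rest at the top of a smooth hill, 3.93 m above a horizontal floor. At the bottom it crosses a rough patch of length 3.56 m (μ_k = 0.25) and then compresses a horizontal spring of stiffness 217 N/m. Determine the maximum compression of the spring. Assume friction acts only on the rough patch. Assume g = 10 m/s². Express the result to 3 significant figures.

x = 1.82 m

Initial energy: E₁ = mgh = (11.8)(10)(3.93) = 463.74 J
Friction removes W_f = μ_k mg d = (0.25)(11.8)(10)(3.56) = 105.0 J
Energy reaching the spring: E = 463.74 − 105.0 = 358.72 J
At max compression ½kx² = E ⇒ x = √(2E/k) = √(2 × 358.72/217) = 1.818 m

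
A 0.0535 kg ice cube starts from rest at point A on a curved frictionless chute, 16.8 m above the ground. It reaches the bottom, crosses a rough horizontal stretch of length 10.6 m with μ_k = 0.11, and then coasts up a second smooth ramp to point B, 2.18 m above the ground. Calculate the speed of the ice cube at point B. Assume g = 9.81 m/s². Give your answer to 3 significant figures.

v = 16.2 m/s

Energy at A: mgh₁ = (0.0535)(9.81)(16.8) = 8.8172 J
Friction loss: W_f = μ_k mg d = 0.6120 J
At B: ½mv² + mgh₂ = mgh₁ − W_f
½mv² = 8.8172 − 0.6120 − 1.1441 = 7.0611 J
v = √(2 × 7.0611/0.0535) = 16.25 m/s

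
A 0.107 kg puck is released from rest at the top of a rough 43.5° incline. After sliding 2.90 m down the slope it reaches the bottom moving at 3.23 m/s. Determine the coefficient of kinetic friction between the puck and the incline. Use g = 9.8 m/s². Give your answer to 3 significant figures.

The energy dissipated by friction is the PE lost minus the KE gained:
mgL sinθ = 2.0932 J; ½mv² = 0.55816 J
W_f = 2.0932 − 0.55816 = 1.535 J
μ_k = W_f/(mg cosθ · L) = 1.535/(0.7606 × 2.90) = 0.6959

μ_k = 0.696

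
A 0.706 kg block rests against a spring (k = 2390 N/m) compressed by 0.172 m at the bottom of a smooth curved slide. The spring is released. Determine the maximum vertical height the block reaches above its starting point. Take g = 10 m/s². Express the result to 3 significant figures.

h = 5.01 m

All spring PE becomes gravitational PE at the highest point: ½kx² = mgh
h = kx²/(2mg) = (2390)(0.172)²/(2 × 0.706 × 10) = 5.007 m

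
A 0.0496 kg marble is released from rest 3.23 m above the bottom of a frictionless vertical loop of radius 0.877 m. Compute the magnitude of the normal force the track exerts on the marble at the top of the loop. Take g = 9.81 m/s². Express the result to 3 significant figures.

Energy from release to top (height 2r): mgh = ½mv_top² + mg(2r)
v_top² = 2g(h − 2r) = 2(9.81)(3.23 − 1.754) = 28.959 m²/s²
At the top, both N and weight point toward the centre: N + mg = mv_top²/r
N = m(v_top²/r − g) = 0.0496(28.959/0.877 − 9.81) = 1.151 N

N = 1.15 N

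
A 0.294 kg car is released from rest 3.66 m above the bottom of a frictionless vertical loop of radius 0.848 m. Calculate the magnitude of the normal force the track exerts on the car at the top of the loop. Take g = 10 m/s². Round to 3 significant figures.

N = 10.7 N

Energy from release to top (height 2r): mgh = ½mv_top² + mg(2r)
v_top² = 2g(h − 2r) = 2(10)(3.66 − 1.696) = 39.280 m²/s²
At the top, both N and weight point toward the centre: N + mg = mv_top²/r
N = m(v_top²/r − g) = 0.294(39.280/0.848 − 10) = 10.68 N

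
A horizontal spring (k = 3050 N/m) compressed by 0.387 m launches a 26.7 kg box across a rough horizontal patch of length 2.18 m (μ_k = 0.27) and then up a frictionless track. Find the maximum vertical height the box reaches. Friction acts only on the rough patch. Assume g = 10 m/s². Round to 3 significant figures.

h = 0.267 m

Spring energy: E₀ = ½kx² = ½(3050)(0.387)² = 228.40 J
Friction: W_f = μ_k mg d = (0.27)(26.7)(10)(2.18) = 157.2 J
Energy at base of ramp: E = 228.40 − 157.2 = 71.242 J
At max height all remaining energy is PE: mgh = E ⇒ h = E/(mg) = 71.242/(26.7 × 10) = 0.2668 m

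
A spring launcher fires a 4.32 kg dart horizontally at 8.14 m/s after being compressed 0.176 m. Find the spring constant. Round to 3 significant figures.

k = 9240 N/m

Energy stored in the spring equals the launch KE: ½kx² = ½mv²
k = mv²/x² = (4.32)(8.14)²/(0.176)² = 9241 N/m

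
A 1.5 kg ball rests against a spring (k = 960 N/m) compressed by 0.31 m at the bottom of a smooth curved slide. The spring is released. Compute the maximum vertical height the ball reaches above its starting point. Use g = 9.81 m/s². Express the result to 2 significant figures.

h = 3.1 m

Energy conservation from release to the highest point: ½kx² = mgh
h = kx²/(2mg) = (960)(0.31)²/(2 × 1.5 × 9.81) = 3.135 m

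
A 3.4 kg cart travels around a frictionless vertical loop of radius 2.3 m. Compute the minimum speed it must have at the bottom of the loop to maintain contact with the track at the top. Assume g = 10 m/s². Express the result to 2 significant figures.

v = 11 m/s

At the top: mg = mv_top²/r ⇒ v_top² = gr = 23.00 m²/s²
Energy from bottom to top (height 2r): ½mv_bot² = ½mv_top² + mg(2r)
v_bot² = gr + 4gr = 5gr = 115.0
v_bot = √(5gr) = 10.72 m/s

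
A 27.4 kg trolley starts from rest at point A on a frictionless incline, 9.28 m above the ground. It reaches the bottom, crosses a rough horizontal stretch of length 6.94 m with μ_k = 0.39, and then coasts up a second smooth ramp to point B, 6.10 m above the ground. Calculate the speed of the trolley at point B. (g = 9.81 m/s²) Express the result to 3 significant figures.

Energy at A: mgh₁ = (27.4)(9.81)(9.28) = 2494.4 J
Friction loss: W_f = μ_k mg d = 727.5 J
At B: ½mv² + mgh₂ = mgh₁ − W_f
½mv² = 2494.4 − 727.5 − 1639.6 = 127.25 J
v = √(2 × 127.25/27.4) = 3.048 m/s

v = 3.05 m/s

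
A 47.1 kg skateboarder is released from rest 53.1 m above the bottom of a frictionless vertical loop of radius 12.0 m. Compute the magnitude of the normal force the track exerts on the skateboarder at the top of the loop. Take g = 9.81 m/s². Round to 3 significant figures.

N = 1780 N

Energy from release to top (height 2r): mgh = ½mv_top² + mg(2r)
v_top² = 2g(h − 2r) = 2(9.81)(53.1 − 24.00) = 570.94 m²/s²
At the top, both N and weight point toward the centre: N + mg = mv_top²/r
N = m(v_top²/r − g) = 47.1(570.94/12.0 − 9.81) = 1779 N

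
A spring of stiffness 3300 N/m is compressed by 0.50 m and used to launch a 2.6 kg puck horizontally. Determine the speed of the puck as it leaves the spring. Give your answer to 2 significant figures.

Conservation of energy: ½kx² = ½mv²
v = x√(k/m) = 0.50 × √(3300/2.6) = 17.81 m/s

v = 18 m/s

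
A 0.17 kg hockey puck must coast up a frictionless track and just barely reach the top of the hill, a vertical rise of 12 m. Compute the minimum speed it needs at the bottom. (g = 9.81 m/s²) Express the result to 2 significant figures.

At the top it is momentarily at rest, so all KE converts to PE: ½mv² = mgh
v = √(2gh) = √(2 × 9.81 × 12) = 15.34 m/s

v = 15 m/s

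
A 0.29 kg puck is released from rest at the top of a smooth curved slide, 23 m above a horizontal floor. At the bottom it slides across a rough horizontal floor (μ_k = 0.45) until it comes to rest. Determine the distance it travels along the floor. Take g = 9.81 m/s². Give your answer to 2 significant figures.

d = 51 m

Energy bookkeeping (friction removes W_f = μ_k N d):
At rest all PE has been dissipated by friction: mgh = μ_k m g d
d = h/μ_k = 23/0.45 = 51.11 m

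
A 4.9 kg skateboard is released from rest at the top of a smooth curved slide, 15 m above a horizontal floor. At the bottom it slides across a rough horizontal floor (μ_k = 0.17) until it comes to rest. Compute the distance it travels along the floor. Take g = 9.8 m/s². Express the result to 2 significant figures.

d = 88 m

Applying the work–energy principle:
At rest all PE has been dissipated by friction: mgh = μ_k m g d
d = h/μ_k = 15/0.17 = 88.24 m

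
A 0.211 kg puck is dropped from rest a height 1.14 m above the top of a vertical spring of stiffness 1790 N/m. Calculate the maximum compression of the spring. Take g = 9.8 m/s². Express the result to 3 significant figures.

Let x be the compression. The total drop is H + x, and the puck is instantaneously at rest at max compression, so energy conservation gives:
mg(H + x) = ½kx²
½(1790)x² − (0.211)(9.8)x − (0.211)(9.8)(1.14) = 0
895.0x² − 2.068x − 2.357 = 0
x = [2.068 + √(4.276 + 8439.1)]/(2 × 895.0) = 0.05249 m

x = 0.0525 m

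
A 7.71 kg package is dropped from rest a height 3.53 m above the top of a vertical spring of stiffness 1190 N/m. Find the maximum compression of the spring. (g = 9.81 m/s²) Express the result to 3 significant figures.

Take the reference level at the top of the uncompressed spring. At max compression the package has fallen H + x and is momentarily at rest:
mg(H + x) = ½kx²
½(1190)x² − (7.71)(9.81)x − (7.71)(9.81)(3.53) = 0
595.0x² − 75.64x − 267.0 = 0
x = [75.64 + √(5721 + 635441)]/(2 × 595.0) = 0.7364 m

x = 0.736 m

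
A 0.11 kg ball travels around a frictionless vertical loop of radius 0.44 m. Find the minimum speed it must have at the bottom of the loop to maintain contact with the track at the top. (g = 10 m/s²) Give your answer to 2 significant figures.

v = 4.7 m/s

At the top: mg = mv_top²/r ⇒ v_top² = gr = 4.400 m²/s²
Energy from bottom to top (height 2r): ½mv_bot² = ½mv_top² + mg(2r)
v_bot² = gr + 4gr = 5gr = 22.00
v_bot = √(5gr) = 4.690 m/s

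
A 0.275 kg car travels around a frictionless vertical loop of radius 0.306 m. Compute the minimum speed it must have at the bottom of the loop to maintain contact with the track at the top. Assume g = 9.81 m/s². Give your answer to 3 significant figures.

v = 3.87 m/s

At the top: mg = mv_top²/r ⇒ v_top² = gr = 3.002 m²/s²
Energy from bottom to top (height 2r): ½mv_bot² = ½mv_top² + mg(2r)
v_bot² = gr + 4gr = 5gr = 15.01
v_bot = √(5gr) = 3.874 m/s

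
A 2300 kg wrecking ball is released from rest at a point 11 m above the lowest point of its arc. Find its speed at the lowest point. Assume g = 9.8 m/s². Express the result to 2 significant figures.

v = 15 m/s

Energy conservation between the two points: mgh = ½mv²
v = √(2gh) = √(2 × 9.8 × 11) = √215.60 = 14.68 m/s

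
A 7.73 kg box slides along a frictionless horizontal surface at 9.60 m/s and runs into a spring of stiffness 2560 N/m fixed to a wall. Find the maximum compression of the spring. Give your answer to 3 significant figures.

Conservation of energy between contact and max compression: ½mv² = ½kx²
x = v√(m/k) = 9.60 × √(7.73/2560) = 0.5275 m

x = 0.528 m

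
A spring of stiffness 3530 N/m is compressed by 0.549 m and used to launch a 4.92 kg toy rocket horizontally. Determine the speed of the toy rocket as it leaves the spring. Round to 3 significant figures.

v = 14.7 m/s

The toy rocket leaves the spring when the spring is at natural length, so ½kx² = ½mv²
v = x√(k/m) = 0.549 × √(3530/4.92) = 14.71 m/s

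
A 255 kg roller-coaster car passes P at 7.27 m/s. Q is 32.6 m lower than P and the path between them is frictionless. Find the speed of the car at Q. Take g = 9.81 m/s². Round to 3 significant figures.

By conservation of mechanical energy, ½mv₀² + mgh = ½mv²
The mass cancels from both sides.
v² = v₀² + 2gh = (7.27)² + 2(9.81)(32.6) = 692.46
v = √692.46 = 26.31 m/s

v = 26.3 m/s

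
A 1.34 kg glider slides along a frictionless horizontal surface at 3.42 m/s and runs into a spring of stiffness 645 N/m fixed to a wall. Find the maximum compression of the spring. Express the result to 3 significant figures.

x = 0.156 m

At max compression the glider is momentarily at rest: ½mv² = ½kx²
x = v√(m/k) = 3.42 × √(1.34/645) = 0.1559 m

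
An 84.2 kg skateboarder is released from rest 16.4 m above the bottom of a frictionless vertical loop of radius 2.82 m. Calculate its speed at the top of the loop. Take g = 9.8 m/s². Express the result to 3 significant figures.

Energy conservation: mgh = ½mv_top² + mg(2r)
v_top² = 2g(h − 2r) = 2(9.8)(16.4 − 5.640) = 210.9
v_top = 14.52 m/s

v = 14.5 m/s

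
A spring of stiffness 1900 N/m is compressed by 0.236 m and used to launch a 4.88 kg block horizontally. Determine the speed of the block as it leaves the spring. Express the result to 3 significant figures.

v = 4.66 m/s

Spring PE converts entirely to kinetic energy: ½kx² = ½mv²
v = x√(k/m) = 0.236 × √(1900/4.88) = 4.657 m/s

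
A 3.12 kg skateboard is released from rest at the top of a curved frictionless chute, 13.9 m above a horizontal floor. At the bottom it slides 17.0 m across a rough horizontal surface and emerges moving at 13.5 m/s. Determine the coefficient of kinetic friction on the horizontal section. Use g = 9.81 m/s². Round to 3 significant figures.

μ_k = 0.271

Energy at the top = energy at the end + work done against friction:
mgh = ½mv² + μ_k m g d
mgh = 425.44 J; ½mv² = 284.31 J
W_f = 425.44 − 284.31 = 141.1 J
μ_k = W_f/(mg·d) = 141.1/(30.61 × 17.0) = 0.2712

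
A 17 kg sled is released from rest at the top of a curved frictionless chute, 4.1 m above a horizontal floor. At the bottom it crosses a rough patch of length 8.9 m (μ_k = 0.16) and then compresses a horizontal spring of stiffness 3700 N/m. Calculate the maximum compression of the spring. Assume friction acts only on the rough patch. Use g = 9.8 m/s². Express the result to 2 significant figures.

x = 0.49 m

Initial energy: E₁ = mgh = (17)(9.8)(4.1) = 683.06 J
Friction removes W_f = μ_k mg d = (0.16)(17)(9.8)(8.9) = 237.2 J
Energy reaching the spring: E = 683.06 − 237.2 = 445.82 J
At max compression ½kx² = E ⇒ x = √(2E/k) = √(2 × 445.82/3700) = 0.4909 m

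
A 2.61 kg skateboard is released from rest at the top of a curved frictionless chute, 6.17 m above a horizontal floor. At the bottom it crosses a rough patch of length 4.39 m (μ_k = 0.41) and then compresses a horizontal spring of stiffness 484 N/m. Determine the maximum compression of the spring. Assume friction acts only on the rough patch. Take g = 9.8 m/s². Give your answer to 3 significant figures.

x = 0.680 m

Initial energy: E₁ = mgh = (2.61)(9.8)(6.17) = 157.82 J
Friction removes W_f = μ_k mg d = (0.41)(2.61)(9.8)(4.39) = 46.04 J
Energy reaching the spring: E = 157.82 − 46.04 = 111.78 J
At max compression ½kx² = E ⇒ x = √(2E/k) = √(2 × 111.78/484) = 0.6796 m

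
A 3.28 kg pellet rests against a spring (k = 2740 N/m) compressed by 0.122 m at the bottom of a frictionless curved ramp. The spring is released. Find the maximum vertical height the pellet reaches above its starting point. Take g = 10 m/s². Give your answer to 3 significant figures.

All spring PE becomes gravitational PE at the highest point: ½kx² = mgh
h = kx²/(2mg) = (2740)(0.122)²/(2 × 3.28 × 10) = 0.6217 m

h = 0.622 m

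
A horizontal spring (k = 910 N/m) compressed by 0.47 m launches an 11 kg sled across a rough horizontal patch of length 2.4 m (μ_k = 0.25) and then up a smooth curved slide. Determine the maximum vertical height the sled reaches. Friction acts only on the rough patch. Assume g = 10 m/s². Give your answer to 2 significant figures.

Spring energy: E₀ = ½kx² = ½(910)(0.47)² = 100.51 J
Friction: W_f = μ_k mg d = (0.25)(11)(10)(2.4) = 66.00 J
Energy at base of ramp: E = 100.51 − 66.00 = 34.509 J
At max height all remaining energy is PE: mgh = E ⇒ h = E/(mg) = 34.509/(11 × 10) = 0.3137 m

h = 0.31 m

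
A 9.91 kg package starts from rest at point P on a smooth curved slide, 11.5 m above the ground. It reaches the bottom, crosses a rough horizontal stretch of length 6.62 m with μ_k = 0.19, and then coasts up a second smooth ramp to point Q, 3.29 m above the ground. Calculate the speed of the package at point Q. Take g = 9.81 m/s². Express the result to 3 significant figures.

v = 11.7 m/s

Energy at P: mgh₁ = (9.91)(9.81)(11.5) = 1118.0 J
Friction loss: W_f = μ_k mg d = 122.3 J
At Q: ½mv² + mgh₂ = mgh₁ − W_f
½mv² = 1118.0 − 122.3 − 319.84 = 675.87 J
v = √(2 × 675.87/9.91) = 11.68 m/s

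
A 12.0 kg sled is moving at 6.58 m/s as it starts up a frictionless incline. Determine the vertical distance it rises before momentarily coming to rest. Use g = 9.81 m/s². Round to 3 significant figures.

By energy conservation, ½mv² = mgh
h = v²/(2g) = 6.58²/(2 × 9.81) = 2.207 m

h = 2.21 m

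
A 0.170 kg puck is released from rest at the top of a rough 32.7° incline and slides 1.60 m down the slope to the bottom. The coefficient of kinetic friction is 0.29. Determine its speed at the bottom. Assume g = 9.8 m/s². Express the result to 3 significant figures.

Work–energy: mg(L sinθ) − μ_k(mg cosθ)L = ½mv²
mgh = mgL sinθ = (0.170)(9.8)(1.60)sin32.7° = 1.4401 J
W_f = μ_k mg cosθ · L = (0.29)(0.170)(9.8)cos32.7°·1.60 = 0.6505 J
½mv² = 1.4401 − 0.6505 = 0.78956 J
v = √(2 × 0.78956/0.170) = 3.048 m/s

v = 3.05 m/s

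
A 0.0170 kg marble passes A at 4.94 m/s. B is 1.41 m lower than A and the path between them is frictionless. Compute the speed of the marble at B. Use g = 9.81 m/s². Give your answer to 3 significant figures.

Energy conservation between the two points: ½mv₀² + mgh = ½mv²
v² = v₀² + 2gh = (4.94)² + 2(9.81)(1.41) = 52.068
v = √52.068 = 7.216 m/s

v = 7.22 m/s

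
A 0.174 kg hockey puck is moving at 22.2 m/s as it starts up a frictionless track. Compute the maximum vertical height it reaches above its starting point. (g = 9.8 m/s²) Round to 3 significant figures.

Setting KE at the bottom equal to PE gained: ½mv² = mgh
h = v²/(2g) = 22.2²/(2 × 9.8) = 25.14 m

h = 25.1 m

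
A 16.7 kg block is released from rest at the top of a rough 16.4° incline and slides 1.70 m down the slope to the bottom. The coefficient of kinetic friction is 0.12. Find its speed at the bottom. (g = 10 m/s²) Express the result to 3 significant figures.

v = 2.38 m/s

Taking the bottom as reference, mgh = ½mv² + μ_k N L with h = L sinθ, N = mg cosθ:
mgh = mgL sinθ = (16.7)(10)(1.70)sin16.4° = 80.157 J
W_f = μ_k mg cosθ · L = (0.12)(16.7)(10)cos16.4°·1.70 = 32.68 J
½mv² = 80.157 − 32.68 = 47.475 J
v = √(2 × 47.475/16.7) = 2.384 m/s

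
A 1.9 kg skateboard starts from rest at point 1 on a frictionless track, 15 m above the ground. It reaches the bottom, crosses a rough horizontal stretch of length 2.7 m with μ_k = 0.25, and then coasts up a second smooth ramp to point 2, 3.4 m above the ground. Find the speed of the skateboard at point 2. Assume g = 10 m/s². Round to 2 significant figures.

v = 15 m/s

Energy at 1: mgh₁ = (1.9)(10)(15) = 285.00 J
Friction loss: W_f = μ_k mg d = 12.83 J
At 2: ½mv² + mgh₂ = mgh₁ − W_f
½mv² = 285.00 − 12.83 − 64.600 = 207.57 J
v = √(2 × 207.57/1.9) = 14.78 m/s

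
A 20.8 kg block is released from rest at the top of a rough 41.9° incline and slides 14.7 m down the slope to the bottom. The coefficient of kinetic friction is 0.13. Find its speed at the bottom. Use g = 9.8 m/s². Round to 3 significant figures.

v = 12.8 m/s

Energy: mgh = ½mv² + W_f, with h = L sinθ and W_f = μ_k (mg cosθ) L
mgh = mgL sinθ = (20.8)(9.8)(14.7)sin41.9° = 2001.1 J
W_f = μ_k mg cosθ · L = (0.13)(20.8)(9.8)cos41.9°·14.7 = 289.9 J
½mv² = 2001.1 − 289.9 = 1711.2 J
v = √(2 × 1711.2/20.8) = 12.83 m/s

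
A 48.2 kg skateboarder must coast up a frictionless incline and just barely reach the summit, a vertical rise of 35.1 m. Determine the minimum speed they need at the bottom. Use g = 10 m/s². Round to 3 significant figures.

At the top they are momentarily at rest, so all KE converts to PE: ½mv² = mgh
v = √(2gh) = √(2 × 10 × 35.1) = 26.50 m/s

v = 26.5 m/s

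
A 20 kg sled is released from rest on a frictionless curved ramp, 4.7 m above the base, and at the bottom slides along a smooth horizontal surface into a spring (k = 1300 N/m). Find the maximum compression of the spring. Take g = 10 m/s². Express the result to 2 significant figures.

x = 1.2 m

At max compression the sled is momentarily at rest: mgh = ½kx²
x = √(2mgh/k) = √(2 × 20 × 10 × 4.7 / 1300) = 1.203 m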